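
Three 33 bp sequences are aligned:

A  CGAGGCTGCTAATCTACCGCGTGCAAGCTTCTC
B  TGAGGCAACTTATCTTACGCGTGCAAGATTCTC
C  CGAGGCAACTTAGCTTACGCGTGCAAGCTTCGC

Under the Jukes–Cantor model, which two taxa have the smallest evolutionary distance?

B and C

A–B: 7/33 differ, p = 0.212, d = 0.249.
A–C: 7/33 differ, p = 0.212, d = 0.249.
B–C: 4/33 differ, p = 0.121, d = 0.132.
The smallest distance is between B and C.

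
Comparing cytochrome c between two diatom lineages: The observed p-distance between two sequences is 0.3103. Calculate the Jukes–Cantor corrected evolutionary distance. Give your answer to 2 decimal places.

d = −(3/4) ln(1 − 4p/3) = −0.75 ln(1 − 0.413733) = −0.75 ln(0.586267)
  = −0.75 × (-0.533980) = 0.400485 substitutions/site.

0.40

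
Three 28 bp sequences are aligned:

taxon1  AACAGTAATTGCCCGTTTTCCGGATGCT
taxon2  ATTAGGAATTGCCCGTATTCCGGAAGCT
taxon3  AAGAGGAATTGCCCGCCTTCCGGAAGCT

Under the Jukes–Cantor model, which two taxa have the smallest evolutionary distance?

taxon1–taxon2: 5/28 differ, p = 0.179, d = 0.204.
taxon1–taxon3: 5/28 differ, p = 0.179, d = 0.204.
taxon2–taxon3: 4/28 differ, p = 0.143, d = 0.158.
The smallest distance is between taxon2 and taxon3.

taxon2 and taxon3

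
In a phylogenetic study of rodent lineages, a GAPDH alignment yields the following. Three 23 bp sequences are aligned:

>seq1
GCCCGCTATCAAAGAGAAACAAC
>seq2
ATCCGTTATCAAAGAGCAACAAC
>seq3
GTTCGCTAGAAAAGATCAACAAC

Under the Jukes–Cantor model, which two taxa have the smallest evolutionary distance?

seq1 and seq2

seq1–seq2: 4/23 differ, p = 0.174, d = 0.198.
seq1–seq3: 6/23 differ, p = 0.261, d = 0.321.
seq2–seq3: 6/23 differ, p = 0.261, d = 0.321.
The smallest distance is between seq1 and seq2.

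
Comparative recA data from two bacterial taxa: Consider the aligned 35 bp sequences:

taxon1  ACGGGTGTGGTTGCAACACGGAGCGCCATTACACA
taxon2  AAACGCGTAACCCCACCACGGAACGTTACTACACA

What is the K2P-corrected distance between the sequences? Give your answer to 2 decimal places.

Of 35 sites, 10 differences are transitions and 4 are transversions, so P = 10/35 ≈ 0.285714 and Q = 4/35 ≈ 0.114286.
Under the Kimura two-parameter model, d = −½ ln(1 − 2P − Q) − ¼ ln(1 − 2Q).
1 − 2P − Q = 0.314286, giving −½ ln(0.314286) = 0.578726.
1 − 2Q = 0.771428, giving −¼ ln(0.771428) = 0.064878.
d = 0.578726 + 0.064878 = 0.643604.

0.64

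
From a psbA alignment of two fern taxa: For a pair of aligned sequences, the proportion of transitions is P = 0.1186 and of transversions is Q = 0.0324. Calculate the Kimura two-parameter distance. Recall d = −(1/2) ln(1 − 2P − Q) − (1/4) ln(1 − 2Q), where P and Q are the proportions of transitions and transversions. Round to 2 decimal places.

0.17

Under the Kimura two-parameter model, d = −½ ln(1 − 2P − Q) − ¼ ln(1 − 2Q).
1 − 2P − Q = 0.7304, giving −½ ln(0.7304) = 0.157081.
1 − 2Q = 0.9352, giving −¼ ln(0.9352) = 0.016749.
d = 0.157081 + 0.016749 = 0.173830.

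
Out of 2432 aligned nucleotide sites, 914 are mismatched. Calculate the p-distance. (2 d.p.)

p = 914/2432 = 0.375822… ≈ 0.38 (to 2 d.p.).

0.38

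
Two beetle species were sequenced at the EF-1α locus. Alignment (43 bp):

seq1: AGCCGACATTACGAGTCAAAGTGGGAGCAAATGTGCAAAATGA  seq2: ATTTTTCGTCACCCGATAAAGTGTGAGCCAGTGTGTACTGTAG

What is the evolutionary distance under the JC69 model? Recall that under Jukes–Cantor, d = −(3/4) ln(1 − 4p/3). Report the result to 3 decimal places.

The sequences differ at 20 of 43 sites, so p = 20/43 ≈ 0.465116.
d = −(3/4) ln(1 − 4p/3) = −0.75 ln(1 − 0.620155) = −0.75 ln(0.379845)
  = −0.75 × (-0.967992) = 0.725994 substitutions/site.

0.726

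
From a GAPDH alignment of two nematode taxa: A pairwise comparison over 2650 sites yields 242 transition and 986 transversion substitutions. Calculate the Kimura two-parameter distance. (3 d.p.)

P = 242/2650 ≈ 0.091321 and Q = 986/2650 ≈ 0.372075.
Under the Kimura two-parameter model, d = −½ ln(1 − 2P − Q) − ¼ ln(1 − 2Q).
1 − 2P − Q = 0.445283, giving −½ ln(0.445283) = 0.404523.
1 − 2Q = 0.25585, giving −¼ ln(0.25585) = 0.340791.
d = 0.404523 + 0.340791 = 0.745314.

0.745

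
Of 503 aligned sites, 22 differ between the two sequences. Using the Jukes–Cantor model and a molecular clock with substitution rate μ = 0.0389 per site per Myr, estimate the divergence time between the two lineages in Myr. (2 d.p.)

0.58

p = 22/503 ≈ 0.043738.
d = −(3/4) ln(1 − 4p/3) = −0.75 ln(1 − 0.058317) = −0.75 ln(0.941683)
  = −0.75 × (-0.060087) = 0.045065 substitutions/site.
Under a molecular clock d = 2μt, so t = d/(2μ) = 0.045065 / (2 × 0.0389) = 0.58 Myr.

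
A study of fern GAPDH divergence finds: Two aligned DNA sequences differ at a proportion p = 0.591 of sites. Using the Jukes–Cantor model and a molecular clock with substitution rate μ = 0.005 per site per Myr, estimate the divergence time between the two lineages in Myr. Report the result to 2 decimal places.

116.34

d = −(3/4) ln(1 − 4p/3) = −0.75 ln(1 − 0.788) = −0.75 ln(0.212)
  = −0.75 × (-1.551169) = 1.163377 substitutions/site.
Under a molecular clock d = 2μt, so t = d/(2μ) = 1.163377 / (2 × 0.005) = 116.34 Myr.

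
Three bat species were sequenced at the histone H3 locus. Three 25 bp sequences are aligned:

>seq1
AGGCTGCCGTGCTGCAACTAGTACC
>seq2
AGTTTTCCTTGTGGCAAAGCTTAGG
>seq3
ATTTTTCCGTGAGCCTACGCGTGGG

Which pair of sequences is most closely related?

seq1–seq2: 12/25 differ, p = 0.480, d = 0.766.
seq1–seq3: 13/25 differ, p = 0.520, d = 0.886.
seq2–seq3: 8/25 differ, p = 0.320, d = 0.417.
The smallest distance is between seq2 and seq3.

seq2 and seq3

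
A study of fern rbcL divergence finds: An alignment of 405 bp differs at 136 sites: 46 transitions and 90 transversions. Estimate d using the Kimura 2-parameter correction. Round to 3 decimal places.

0.445

P = 46/405 ≈ 0.11358 and Q = 90/405 ≈ 0.222222.
Under the Kimura two-parameter model, d = −½ ln(1 − 2P − Q) − ¼ ln(1 − 2Q).
1 − 2P − Q = 0.550618, giving −½ ln(0.550618) = 0.298357.
1 − 2Q = 0.555556, giving −¼ ln(0.555556) = 0.146946.
d = 0.298357 + 0.146946 = 0.445303.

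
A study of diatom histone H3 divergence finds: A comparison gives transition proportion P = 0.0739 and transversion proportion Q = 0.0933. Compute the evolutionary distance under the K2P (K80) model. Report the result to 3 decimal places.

Under the Kimura two-parameter model, d = −½ ln(1 − 2P − Q) − ¼ ln(1 − 2Q).
1 − 2P − Q = 0.7589, giving −½ ln(0.7589) = 0.137943.
1 − 2Q = 0.8134, giving −¼ ln(0.8134) = 0.051633.
d = 0.137943 + 0.051633 = 0.189576.

0.190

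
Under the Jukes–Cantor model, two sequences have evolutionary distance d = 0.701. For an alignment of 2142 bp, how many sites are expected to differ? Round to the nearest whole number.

Invert JC69: p = (3/4)(1 − e^(−4d/3)) = 0.75 × (1 − e^(-0.934667)) = 0.75 × (1 − 0.392717) = 0.455462.
Expected differing sites = pL ≈ 0.455462 × 2142 = 975.599604 ≈ 976.

976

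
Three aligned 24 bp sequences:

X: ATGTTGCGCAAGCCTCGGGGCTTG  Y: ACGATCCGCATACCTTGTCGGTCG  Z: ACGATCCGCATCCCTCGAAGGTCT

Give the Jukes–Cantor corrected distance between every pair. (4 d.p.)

X–Y: 10/24 sites differ → p ≈ 0.416667, d = −0.75 ln(1 − 0.555556) = 0.608198 ≈ 0.6082.
X–Z: 10/24 sites differ → p ≈ 0.416667, d = −0.75 ln(1 − 0.555556) = 0.608198 ≈ 0.6082.
Y–Z: 5/24 sites differ → p ≈ 0.208333, d = −0.75 ln(1 − 0.277777) = 0.244066 ≈ 0.2441.

d(X,Y) = 0.6082, d(X,Z) = 0.6082, d(Y,Z) = 0.2441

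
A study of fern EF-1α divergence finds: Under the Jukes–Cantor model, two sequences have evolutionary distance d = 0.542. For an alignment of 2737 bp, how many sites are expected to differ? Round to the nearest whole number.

Invert JC69: p = (3/4)(1 − e^(−4d/3)) = 0.75 × (1 − e^(-0.722667)) = 0.75 × (1 − 0.485456) = 0.385908.
Expected differing sites = pL ≈ 0.385908 × 2737 = 1056.230196 ≈ 1056.

1056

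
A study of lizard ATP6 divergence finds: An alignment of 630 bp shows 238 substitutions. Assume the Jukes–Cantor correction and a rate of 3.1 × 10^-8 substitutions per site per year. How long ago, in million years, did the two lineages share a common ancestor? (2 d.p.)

8.47

p = 238/630 ≈ 0.377778.
d = −(3/4) ln(1 − 4p/3) = −0.75 ln(1 − 0.503704) = −0.75 ln(0.496296)
  = −0.75 × (-0.700583) = 0.525437 substitutions/site.
Under a molecular clock d = 2μt, so t = d/(2μ) = 0.525437 / (2 × 3.1 × 10^-8) = 8.47 million years.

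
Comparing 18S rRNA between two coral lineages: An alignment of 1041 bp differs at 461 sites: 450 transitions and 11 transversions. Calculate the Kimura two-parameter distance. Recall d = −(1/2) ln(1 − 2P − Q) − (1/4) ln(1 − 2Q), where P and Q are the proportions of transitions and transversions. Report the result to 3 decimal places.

P = 450/1041 ≈ 0.432277 and Q = 11/1041 ≈ 0.010567.
Under the Kimura two-parameter model, d = −½ ln(1 − 2P − Q) − ¼ ln(1 − 2Q).
1 − 2P − Q = 0.124879, giving −½ ln(0.124879) = 1.040205.
1 − 2Q = 0.978866, giving −¼ ln(0.978866) = 0.005340.
d = 1.040205 + 0.005340 = 1.045545.

1.046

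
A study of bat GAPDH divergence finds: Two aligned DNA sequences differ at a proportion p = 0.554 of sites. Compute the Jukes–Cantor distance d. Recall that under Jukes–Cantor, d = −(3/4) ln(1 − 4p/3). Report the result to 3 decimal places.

d = −(3/4) ln(1 − 4p/3) = −0.75 ln(1 − 0.738667) = −0.75 ln(0.261333)
  = −0.75 × (-1.341960) = 1.006470 substitutions/site.

1.006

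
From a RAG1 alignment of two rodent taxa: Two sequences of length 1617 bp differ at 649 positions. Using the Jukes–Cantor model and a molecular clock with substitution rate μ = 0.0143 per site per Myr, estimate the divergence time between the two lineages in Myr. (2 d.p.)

20.09

p = 649/1617 ≈ 0.401361.
d = −(3/4) ln(1 − 4p/3) = −0.75 ln(1 − 0.535148) = −0.75 ln(0.464852)
  = −0.75 × (-0.766036) = 0.574527 substitutions/site.
Under a molecular clock d = 2μt, so t = d/(2μ) = 0.574527 / (2 × 0.0143) = 20.09 Myr.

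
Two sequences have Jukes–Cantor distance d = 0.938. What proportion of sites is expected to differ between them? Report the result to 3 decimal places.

p = (3/4)(1 − e^(−4d/3)) = 0.75 × (1 − e^(-1.250667)) = 0.75 × (1 − 0.286314) = 0.535265.

0.535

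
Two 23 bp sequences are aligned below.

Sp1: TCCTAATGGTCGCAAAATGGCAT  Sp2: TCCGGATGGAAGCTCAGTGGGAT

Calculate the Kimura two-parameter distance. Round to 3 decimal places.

0.470

Of 23 sites, 2 differences are transitions and 6 are transversions, so P = 2/23 ≈ 0.086957 and Q = 6/23 ≈ 0.26087.
Under the Kimura two-parameter model, d = −½ ln(1 − 2P − Q) − ¼ ln(1 − 2Q).
1 − 2P − Q = 0.565216, giving −½ ln(0.565216) = 0.285274.
1 − 2Q = 0.47826, giving −¼ ln(0.47826) = 0.184400.
d = 0.285274 + 0.184400 = 0.469674.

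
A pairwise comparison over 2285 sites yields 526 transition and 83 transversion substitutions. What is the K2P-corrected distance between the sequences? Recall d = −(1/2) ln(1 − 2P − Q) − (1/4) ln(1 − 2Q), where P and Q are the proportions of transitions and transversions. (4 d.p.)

P = 526/2285 ≈ 0.230197 and Q = 83/2285 ≈ 0.036324.
Under the Kimura two-parameter model, d = −½ ln(1 − 2P − Q) − ¼ ln(1 − 2Q).
1 − 2P − Q = 0.503282, giving −½ ln(0.503282) = 0.343302.
1 − 2Q = 0.927352, giving −¼ ln(0.927352) = 0.018856.
d = 0.343302 + 0.018856 = 0.362158.

0.3622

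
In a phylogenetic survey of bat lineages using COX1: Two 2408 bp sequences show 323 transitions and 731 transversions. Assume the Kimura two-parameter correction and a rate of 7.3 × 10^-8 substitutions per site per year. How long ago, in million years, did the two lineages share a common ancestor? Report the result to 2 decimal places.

P = 323/2408 ≈ 0.134136 and Q = 731/2408 ≈ 0.303571.
Under the Kimura two-parameter model, d = −½ ln(1 − 2P − Q) − ¼ ln(1 − 2Q).
1 − 2P − Q = 0.428157, giving −½ ln(0.428157) = 0.424133.
1 − 2Q = 0.392858, giving −¼ ln(0.392858) = 0.233577.
d = 0.424133 + 0.233577 = 0.657710.
Under a molecular clock d = 2μt, so t = d/(2μ) = 0.657710 / (2 × 7.3 × 10^-8) = 4.50 million years.

4.50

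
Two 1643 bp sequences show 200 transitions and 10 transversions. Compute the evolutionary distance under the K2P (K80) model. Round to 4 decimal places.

P = 200/1643 ≈ 0.121729 and Q = 10/1643 ≈ 0.006086.
Under the Kimura two-parameter model, d = −½ ln(1 − 2P − Q) − ¼ ln(1 − 2Q).
1 − 2P − Q = 0.750456, giving −½ ln(0.750456) = 0.143537.
1 − 2Q = 0.987828, giving −¼ ln(0.987828) = 0.003062.
d = 0.143537 + 0.003062 = 0.146599.

0.1466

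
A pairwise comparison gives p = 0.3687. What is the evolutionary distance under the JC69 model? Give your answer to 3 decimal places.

d = −(3/4) ln(1 − 4p/3) = −0.75 ln(1 − 0.4916) = −0.75 ln(0.5084)
  = −0.75 × (-0.676487) = 0.507365 substitutions/site.

0.507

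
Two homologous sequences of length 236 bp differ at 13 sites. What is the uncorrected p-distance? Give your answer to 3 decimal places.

0.055

p = 13/236 = 0.055084… ≈ 0.055 (to 3 d.p.).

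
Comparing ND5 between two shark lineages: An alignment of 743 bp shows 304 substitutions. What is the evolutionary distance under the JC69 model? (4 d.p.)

p = 304/743 ≈ 0.409152.
d = −(3/4) ln(1 − 4p/3) = −0.75 ln(1 − 0.545536) = −0.75 ln(0.454464)
  = −0.75 × (-0.788637) = 0.591478 substitutions/site.

0.5915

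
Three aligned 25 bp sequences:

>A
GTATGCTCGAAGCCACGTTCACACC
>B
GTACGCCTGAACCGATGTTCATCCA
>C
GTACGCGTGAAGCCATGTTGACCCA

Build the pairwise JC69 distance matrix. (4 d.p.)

A–B: 9/25 sites differ → p = 0.36, d = −0.75 ln(1 − 0.48) = 0.490445 ≈ 0.4904.
A–C: 7/25 sites differ → p = 0.28, d = −0.75 ln(1 − 0.373333) = 0.350505 ≈ 0.3505.
B–C: 5/25 sites differ → p = 0.2, d = −0.75 ln(1 − 0.266667) = 0.232617 ≈ 0.2326.

d(A,B) = 0.4904, d(A,C) = 0.3505, d(B,C) = 0.2326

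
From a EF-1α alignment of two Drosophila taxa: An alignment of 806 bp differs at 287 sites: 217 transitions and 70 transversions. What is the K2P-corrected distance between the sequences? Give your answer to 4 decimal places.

0.5385

P = 217/806 ≈ 0.269231 and Q = 70/806 ≈ 0.086849.
Under the Kimura two-parameter model, d = −½ ln(1 − 2P − Q) − ¼ ln(1 − 2Q).
1 − 2P − Q = 0.374689, giving −½ ln(0.374689) = 0.490829.
1 − 2Q = 0.826302, giving −¼ ln(0.826302) = 0.047699.
d = 0.490829 + 0.047699 = 0.538528.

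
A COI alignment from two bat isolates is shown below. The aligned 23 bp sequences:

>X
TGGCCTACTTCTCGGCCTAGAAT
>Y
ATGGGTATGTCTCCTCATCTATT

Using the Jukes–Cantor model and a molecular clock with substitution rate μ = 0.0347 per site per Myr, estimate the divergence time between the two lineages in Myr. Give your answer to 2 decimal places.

The sequences differ at 12 of 23 sites, so p = 12/23 ≈ 0.521739.
d = −(3/4) ln(1 − 4p/3) = −0.75 ln(1 − 0.695652) = −0.75 ln(0.304348)
  = −0.75 × (-1.189583) = 0.892187 substitutions/site.
Under a molecular clock d = 2μt, so t = d/(2μ) = 0.892187 / (2 × 0.0347) = 12.86 Myr.

12.86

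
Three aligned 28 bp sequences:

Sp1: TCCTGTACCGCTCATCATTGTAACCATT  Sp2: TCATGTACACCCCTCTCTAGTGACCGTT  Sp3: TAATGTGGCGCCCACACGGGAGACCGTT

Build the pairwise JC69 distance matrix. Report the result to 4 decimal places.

Sp1–Sp2: 11/28 sites differ → p ≈ 0.392857, d = −0.75 ln(1 − 0.523809) = 0.556452 ≈ 0.5565.
Sp1–Sp3: 13/28 sites differ → p ≈ 0.464286, d = −0.75 ln(1 − 0.619048) = 0.723811 ≈ 0.7238.
Sp2–Sp3: 10/28 sites differ → p ≈ 0.357143, d = −0.75 ln(1 − 0.476191) = 0.484971 ≈ 0.4850.

d(Sp1,Sp2) = 0.5565, d(Sp1,Sp3) = 0.7238, d(Sp2,Sp3) = 0.4850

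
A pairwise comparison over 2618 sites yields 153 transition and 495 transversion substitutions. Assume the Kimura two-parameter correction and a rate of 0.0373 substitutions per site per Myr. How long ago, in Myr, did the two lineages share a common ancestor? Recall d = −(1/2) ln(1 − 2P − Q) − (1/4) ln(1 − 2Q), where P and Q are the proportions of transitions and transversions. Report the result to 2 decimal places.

4.04

P = 153/2618 ≈ 0.058442 and Q = 495/2618 ≈ 0.189076.
Under the Kimura two-parameter model, d = −½ ln(1 − 2P − Q) − ¼ ln(1 − 2Q).
1 − 2P − Q = 0.69404, giving −½ ln(0.69404) = 0.182613.
1 − 2Q = 0.621848, giving −¼ ln(0.621848) = 0.118765.
d = 0.182613 + 0.118765 = 0.301378.
Under a molecular clock d = 2μt, so t = d/(2μ) = 0.301378 / (2 × 0.0373) = 4.04 Myr.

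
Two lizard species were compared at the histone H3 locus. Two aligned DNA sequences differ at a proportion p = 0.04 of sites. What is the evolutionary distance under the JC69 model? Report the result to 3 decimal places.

d = −(3/4) ln(1 − 4p/3) = −0.75 ln(1 − 0.053333) = −0.75 ln(0.946667)
  = −0.75 × (-0.054808) = 0.041106 substitutions/site.

0.041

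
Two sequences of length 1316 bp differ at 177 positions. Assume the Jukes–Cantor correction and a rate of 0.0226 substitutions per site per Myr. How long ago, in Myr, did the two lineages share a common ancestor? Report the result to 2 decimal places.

p = 177/1316 ≈ 0.134498.
d = −(3/4) ln(1 − 4p/3) = −0.75 ln(1 − 0.179331) = −0.75 ln(0.820669)
  = −0.75 × (-0.197635) = 0.148226 substitutions/site.
Under a molecular clock d = 2μt, so t = d/(2μ) = 0.148226 / (2 × 0.0226) = 3.28 Myr.

3.28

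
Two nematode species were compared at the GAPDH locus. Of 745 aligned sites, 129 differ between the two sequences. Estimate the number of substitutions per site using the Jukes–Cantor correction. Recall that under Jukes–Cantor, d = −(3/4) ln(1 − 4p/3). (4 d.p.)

0.1969

p = 129/745 ≈ 0.173154.
d = −(3/4) ln(1 − 4p/3) = −0.75 ln(1 − 0.230872) = −0.75 ln(0.769128)
  = −0.75 × (-0.262498) = 0.196874 substitutions/site.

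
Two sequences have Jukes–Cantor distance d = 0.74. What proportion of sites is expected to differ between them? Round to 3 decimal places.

0.470

p = (3/4)(1 − e^(−4d/3)) = 0.75 × (1 − e^(-0.986667)) = 0.75 × (1 − 0.372817) = 0.470387.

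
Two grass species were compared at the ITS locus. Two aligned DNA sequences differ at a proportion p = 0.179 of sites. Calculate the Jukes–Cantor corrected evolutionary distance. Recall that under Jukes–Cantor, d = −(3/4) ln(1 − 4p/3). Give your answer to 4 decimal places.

d = −(3/4) ln(1 − 4p/3) = −0.75 ln(1 − 0.238667) = −0.75 ln(0.761333)
  = −0.75 × (-0.272684) = 0.204513 substitutions/site.

0.2045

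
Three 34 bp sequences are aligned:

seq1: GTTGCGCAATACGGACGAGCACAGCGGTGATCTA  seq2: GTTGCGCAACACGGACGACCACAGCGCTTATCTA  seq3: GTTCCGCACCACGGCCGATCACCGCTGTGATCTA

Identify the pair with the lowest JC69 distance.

seq1 and seq2

seq1–seq2: 4/34 differ, p = 0.118, d = 0.128.
seq1–seq3: 7/34 differ, p = 0.206, d = 0.241.
seq2–seq3: 8/34 differ, p = 0.235, d = 0.282.
The smallest distance is between seq1 and seq2.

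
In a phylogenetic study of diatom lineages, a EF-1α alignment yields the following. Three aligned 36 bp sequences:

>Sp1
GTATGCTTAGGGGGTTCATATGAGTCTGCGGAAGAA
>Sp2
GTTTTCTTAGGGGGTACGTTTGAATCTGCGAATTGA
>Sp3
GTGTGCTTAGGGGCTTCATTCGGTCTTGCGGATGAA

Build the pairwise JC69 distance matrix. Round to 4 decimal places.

Sp1–Sp2: 10/36 sites differ → p ≈ 0.277778, d = −0.75 ln(1 − 0.370371) = 0.346968 ≈ 0.3470.
Sp1–Sp3: 9/36 sites differ → p = 0.25, d = −0.75 ln(1 − 0.333333) = 0.304098 ≈ 0.3041.
Sp2–Sp3: 13/36 sites differ → p ≈ 0.361111, d = −0.75 ln(1 − 0.481481) = 0.492584 ≈ 0.4926.

d(Sp1,Sp2) = 0.3470, d(Sp1,Sp3) = 0.3041, d(Sp2,Sp3) = 0.4926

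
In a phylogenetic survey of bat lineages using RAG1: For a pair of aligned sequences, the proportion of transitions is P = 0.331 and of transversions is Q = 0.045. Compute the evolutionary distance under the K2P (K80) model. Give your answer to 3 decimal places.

Under the Kimura two-parameter model, d = −½ ln(1 − 2P − Q) − ¼ ln(1 − 2Q).
1 − 2P − Q = 0.293, giving −½ ln(0.293) = 0.613791.
1 − 2Q = 0.91, giving −¼ ln(0.91) = 0.023578.
d = 0.613791 + 0.023578 = 0.637369.

0.637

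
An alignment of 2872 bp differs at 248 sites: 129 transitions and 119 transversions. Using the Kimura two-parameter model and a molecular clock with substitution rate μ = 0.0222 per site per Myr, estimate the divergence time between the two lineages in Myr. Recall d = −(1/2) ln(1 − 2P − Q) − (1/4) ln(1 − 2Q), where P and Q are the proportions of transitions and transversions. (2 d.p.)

P = 129/2872 ≈ 0.044916 and Q = 119/2872 ≈ 0.041435.
Under the Kimura two-parameter model, d = −½ ln(1 − 2P − Q) − ¼ ln(1 − 2Q).
1 − 2P − Q = 0.868733, giving −½ ln(0.868733) = 0.070360.
1 − 2Q = 0.91713, giving −¼ ln(0.91713) = 0.021627.
d = 0.070360 + 0.021627 = 0.091987.
Under a molecular clock d = 2μt, so t = d/(2μ) = 0.091987 / (2 × 0.0222) = 2.07 Myr.

2.07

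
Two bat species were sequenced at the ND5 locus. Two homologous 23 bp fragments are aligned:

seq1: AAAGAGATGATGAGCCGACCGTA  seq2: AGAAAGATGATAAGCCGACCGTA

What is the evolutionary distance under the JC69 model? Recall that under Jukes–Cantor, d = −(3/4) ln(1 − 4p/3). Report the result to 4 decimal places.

0.1433

The sequences differ at 3 of 23 sites (2, 4, 12), so p = 3/23 ≈ 0.130435.
d = −(3/4) ln(1 − 4p/3) = −0.75 ln(1 − 0.173913) = −0.75 ln(0.826087)
  = −0.75 × (-0.191055) = 0.143291 substitutions/site.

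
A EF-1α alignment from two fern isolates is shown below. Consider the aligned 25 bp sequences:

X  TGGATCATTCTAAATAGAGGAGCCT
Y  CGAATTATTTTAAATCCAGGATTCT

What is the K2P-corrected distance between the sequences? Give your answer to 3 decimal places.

0.436

Of 25 sites, 5 differences are transitions and 3 are transversions, so P = 5/25 = 0.2 and Q = 3/25 = 0.12.
Under the Kimura two-parameter model, d = −½ ln(1 − 2P − Q) − ¼ ln(1 − 2Q).
1 − 2P − Q = 0.48, giving −½ ln(0.48) = 0.366985.
1 − 2Q = 0.76, giving −¼ ln(0.76) = 0.068609.
d = 0.366985 + 0.068609 = 0.435594.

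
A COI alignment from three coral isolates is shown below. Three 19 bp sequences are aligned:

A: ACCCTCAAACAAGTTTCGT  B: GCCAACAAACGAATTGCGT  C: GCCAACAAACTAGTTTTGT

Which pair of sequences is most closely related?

A–B: 6/19 differ, p = 0.316, d = 0.410.
A–C: 5/19 differ, p = 0.263, d = 0.324.
B–C: 4/19 differ, p = 0.211, d = 0.247.
The smallest distance is between B and C.

B and C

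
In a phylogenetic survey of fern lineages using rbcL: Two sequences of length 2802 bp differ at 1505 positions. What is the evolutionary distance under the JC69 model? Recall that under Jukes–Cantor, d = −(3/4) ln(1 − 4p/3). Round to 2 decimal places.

p = 1505/2802 ≈ 0.537116.
d = −(3/4) ln(1 − 4p/3) = −0.75 ln(1 − 0.716155) = −0.75 ln(0.283845)
  = −0.75 × (-1.259327) = 0.944495 substitutions/site.

0.94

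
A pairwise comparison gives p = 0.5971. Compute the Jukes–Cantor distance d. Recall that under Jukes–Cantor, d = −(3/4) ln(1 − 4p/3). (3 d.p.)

d = −(3/4) ln(1 − 4p/3) = −0.75 ln(1 − 0.796133) = −0.75 ln(0.203867)
  = −0.75 × (-1.590287) = 1.192715 substitutions/site.

1.193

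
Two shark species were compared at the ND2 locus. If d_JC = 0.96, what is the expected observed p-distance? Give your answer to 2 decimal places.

p = (3/4)(1 − e^(−4d/3)) = 0.75 × (1 − e^(-1.28)) = 0.75 × (1 − 0.278037) = 0.541472.

0.54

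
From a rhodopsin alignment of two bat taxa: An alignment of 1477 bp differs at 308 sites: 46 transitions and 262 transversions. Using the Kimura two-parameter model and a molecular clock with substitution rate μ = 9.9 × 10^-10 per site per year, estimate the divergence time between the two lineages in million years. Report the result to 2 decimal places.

124.52

P = 46/1477 ≈ 0.031144 and Q = 262/1477 ≈ 0.177387.
Under the Kimura two-parameter model, d = −½ ln(1 − 2P − Q) − ¼ ln(1 − 2Q).
1 − 2P − Q = 0.760325, giving −½ ln(0.760325) = 0.137005.
1 − 2Q = 0.645226, giving −¼ ln(0.645226) = 0.109539.
d = 0.137005 + 0.109539 = 0.246544.
Under a molecular clock d = 2μt, so t = d/(2μ) = 0.246544 / (2 × 9.9 × 10^-10) = 124.52 million years.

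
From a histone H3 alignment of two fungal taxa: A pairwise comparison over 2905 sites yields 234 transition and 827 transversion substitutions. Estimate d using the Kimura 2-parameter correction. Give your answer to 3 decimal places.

P = 234/2905 ≈ 0.080551 and Q = 827/2905 ≈ 0.284682.
Under the Kimura two-parameter model, d = −½ ln(1 − 2P − Q) − ¼ ln(1 − 2Q).
1 − 2P − Q = 0.554216, giving −½ ln(0.554216) = 0.295100.
1 − 2Q = 0.430636, giving −¼ ln(0.430636) = 0.210623.
d = 0.295100 + 0.210623 = 0.505723.

0.506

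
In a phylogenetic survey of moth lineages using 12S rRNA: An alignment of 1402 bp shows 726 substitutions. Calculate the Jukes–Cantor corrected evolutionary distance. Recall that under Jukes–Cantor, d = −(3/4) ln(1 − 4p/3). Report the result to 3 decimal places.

p = 726/1402 ≈ 0.517832.
d = −(3/4) ln(1 − 4p/3) = −0.75 ln(1 − 0.690443) = −0.75 ln(0.309557)
  = −0.75 × (-1.172613) = 0.879460 substitutions/site.

0.879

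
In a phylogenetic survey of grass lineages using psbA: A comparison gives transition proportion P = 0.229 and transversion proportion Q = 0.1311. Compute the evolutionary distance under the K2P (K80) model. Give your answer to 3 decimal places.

Under the Kimura two-parameter model, d = −½ ln(1 − 2P − Q) − ¼ ln(1 − 2Q).
1 − 2P − Q = 0.4109, giving −½ ln(0.4109) = 0.444703.
1 − 2Q = 0.7378, giving −¼ ln(0.7378) = 0.076021.
d = 0.444703 + 0.076021 = 0.520724.

0.521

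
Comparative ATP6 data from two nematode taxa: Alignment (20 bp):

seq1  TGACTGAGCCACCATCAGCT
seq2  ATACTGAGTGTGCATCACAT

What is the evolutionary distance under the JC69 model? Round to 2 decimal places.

The sequences differ at 8 of 20 sites (1, 2, 9, 10, 11, 12, 18, 19), so p = 8/20 = 0.4.
d = −(3/4) ln(1 − 4p/3) = −0.75 ln(1 − 0.533333) = −0.75 ln(0.466667)
  = −0.75 × (-0.762139) = 0.571604 substitutions/site.

0.57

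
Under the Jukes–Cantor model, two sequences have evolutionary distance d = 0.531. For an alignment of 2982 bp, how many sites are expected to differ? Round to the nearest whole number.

Invert JC69: p = (3/4)(1 − e^(−4d/3)) = 0.75 × (1 − e^(-0.708)) = 0.75 × (1 − 0.492628) = 0.380529.
Expected differing sites = pL ≈ 0.380529 × 2982 = 1134.737478 ≈ 1135.

1135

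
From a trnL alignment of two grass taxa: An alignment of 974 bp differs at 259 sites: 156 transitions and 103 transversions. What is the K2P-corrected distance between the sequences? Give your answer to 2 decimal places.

0.34

P = 156/974 ≈ 0.160164 and Q = 103/974 ≈ 0.105749.
Under the Kimura two-parameter model, d = −½ ln(1 − 2P − Q) − ¼ ln(1 − 2Q).
1 − 2P − Q = 0.573923, giving −½ ln(0.573923) = 0.277630.
1 − 2Q = 0.788502, giving −¼ ln(0.788502) = 0.059405.
d = 0.277630 + 0.059405 = 0.337035.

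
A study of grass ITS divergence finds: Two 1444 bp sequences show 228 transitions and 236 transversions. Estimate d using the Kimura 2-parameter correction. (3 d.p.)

P = 228/1444 ≈ 0.157895 and Q = 236/1444 ≈ 0.163435.
Under the Kimura two-parameter model, d = −½ ln(1 − 2P − Q) − ¼ ln(1 − 2Q).
1 − 2P − Q = 0.520775, giving −½ ln(0.520775) = 0.326219.
1 − 2Q = 0.67313, giving −¼ ln(0.67313) = 0.098954.
d = 0.326219 + 0.098954 = 0.425173.

0.425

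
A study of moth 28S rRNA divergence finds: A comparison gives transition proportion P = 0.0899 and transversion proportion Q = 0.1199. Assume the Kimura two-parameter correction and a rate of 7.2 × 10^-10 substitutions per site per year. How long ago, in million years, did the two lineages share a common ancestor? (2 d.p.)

171.30

Under the Kimura two-parameter model, d = −½ ln(1 − 2P − Q) − ¼ ln(1 − 2Q).
1 − 2P − Q = 0.7003, giving −½ ln(0.7003) = 0.178123.
1 − 2Q = 0.7602, giving −¼ ln(0.7602) = 0.068543.
d = 0.178123 + 0.068543 = 0.246666.
Under a molecular clock d = 2μt, so t = d/(2μ) = 0.246666 / (2 × 7.2 × 10^-10) = 171.30 million years.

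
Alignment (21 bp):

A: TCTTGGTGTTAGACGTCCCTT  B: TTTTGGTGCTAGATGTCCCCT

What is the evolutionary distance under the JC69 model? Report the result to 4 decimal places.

The sequences differ at 4 of 21 sites (2, 9, 14, 20), so p = 4/21 ≈ 0.190476.
d = −(3/4) ln(1 − 4p/3) = −0.75 ln(1 − 0.253968) = −0.75 ln(0.746032)
  = −0.75 × (-0.292987) = 0.219740 substitutions/site.

0.2197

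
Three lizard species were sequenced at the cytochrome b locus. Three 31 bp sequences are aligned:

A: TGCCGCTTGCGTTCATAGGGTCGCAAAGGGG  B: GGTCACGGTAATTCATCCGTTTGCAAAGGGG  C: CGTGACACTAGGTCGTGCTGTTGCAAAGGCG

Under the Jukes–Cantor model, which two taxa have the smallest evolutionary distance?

A–B: 12/31 differ, p = 0.387, d = 0.544.
A–C: 15/31 differ, p = 0.484, d = 0.777.
B–C: 11/31 differ, p = 0.355, d = 0.481.
The smallest distance is between B and C.

B and C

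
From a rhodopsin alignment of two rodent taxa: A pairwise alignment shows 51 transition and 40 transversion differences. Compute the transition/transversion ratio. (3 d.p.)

R = 51/40 = 1.275.

1.275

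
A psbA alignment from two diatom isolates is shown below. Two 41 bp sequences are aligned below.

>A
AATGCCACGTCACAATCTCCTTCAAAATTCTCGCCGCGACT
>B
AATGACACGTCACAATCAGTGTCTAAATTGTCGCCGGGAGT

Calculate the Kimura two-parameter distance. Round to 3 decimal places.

0.263

Of 41 sites, 1 differences are transitions and 8 are transversions, so P = 1/41 ≈ 0.02439 and Q = 8/41 ≈ 0.195122.
Under the Kimura two-parameter model, d = −½ ln(1 − 2P − Q) − ¼ ln(1 − 2Q).
1 − 2P − Q = 0.756098, giving −½ ln(0.756098) = 0.139792.
1 − 2Q = 0.609756, giving −¼ ln(0.609756) = 0.123674.
d = 0.139792 + 0.123674 = 0.263466.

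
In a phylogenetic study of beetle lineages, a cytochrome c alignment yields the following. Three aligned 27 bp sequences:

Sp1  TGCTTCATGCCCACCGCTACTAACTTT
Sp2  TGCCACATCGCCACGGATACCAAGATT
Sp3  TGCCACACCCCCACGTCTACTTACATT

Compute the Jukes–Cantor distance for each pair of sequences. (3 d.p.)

d(Sp1,Sp2) = 0.441, d(Sp1,Sp3) = 0.377, d(Sp2,Sp3) = 0.318

Sp1–Sp2: 9/27 sites differ → p ≈ 0.333333, d = −0.75 ln(1 − 0.444444) = 0.440839 ≈ 0.441.
Sp1–Sp3: 8/27 sites differ → p ≈ 0.296296, d = −0.75 ln(1 − 0.395061) = 0.376971 ≈ 0.377.
Sp2–Sp3: 7/27 sites differ → p ≈ 0.259259, d = −0.75 ln(1 − 0.345679) = 0.318118 ≈ 0.318.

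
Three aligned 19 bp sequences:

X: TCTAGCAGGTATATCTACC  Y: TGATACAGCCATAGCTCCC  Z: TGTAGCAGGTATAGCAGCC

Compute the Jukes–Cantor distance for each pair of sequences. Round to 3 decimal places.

X–Y: 8/19 sites differ → p ≈ 0.421053, d = −0.75 ln(1 − 0.561404) = 0.618132 ≈ 0.618.
X–Z: 4/19 sites differ → p ≈ 0.210526, d = −0.75 ln(1 − 0.280701) = 0.247109 ≈ 0.247.
Y–Z: 7/19 sites differ → p ≈ 0.368421, d = −0.75 ln(1 − 0.491228) = 0.506816 ≈ 0.507.

d(X,Y) = 0.618, d(X,Z) = 0.247, d(Y,Z) = 0.507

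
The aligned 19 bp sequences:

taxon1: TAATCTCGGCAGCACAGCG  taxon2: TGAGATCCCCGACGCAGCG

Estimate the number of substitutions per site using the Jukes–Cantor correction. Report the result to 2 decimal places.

The sequences differ at 8 of 19 sites (2, 4, 5, 8, 9, 11, 12, 14), so p = 8/19 ≈ 0.421053.
d = −(3/4) ln(1 − 4p/3) = −0.75 ln(1 − 0.561404) = −0.75 ln(0.438596)
  = −0.75 × (-0.824177) = 0.618133 substitutions/site.

0.62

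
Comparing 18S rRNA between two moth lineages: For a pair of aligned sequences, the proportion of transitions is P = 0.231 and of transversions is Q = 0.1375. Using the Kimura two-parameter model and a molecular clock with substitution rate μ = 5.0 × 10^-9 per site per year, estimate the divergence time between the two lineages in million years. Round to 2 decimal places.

53.79

Under the Kimura two-parameter model, d = −½ ln(1 − 2P − Q) − ¼ ln(1 − 2Q).
1 − 2P − Q = 0.4005, giving −½ ln(0.4005) = 0.457521.
1 − 2Q = 0.725, giving −¼ ln(0.725) = 0.080396.
d = 0.457521 + 0.080396 = 0.537917.
Under a molecular clock d = 2μt, so t = d/(2μ) = 0.537917 / (2 × 5.0 × 10^-9) = 53.79 million years.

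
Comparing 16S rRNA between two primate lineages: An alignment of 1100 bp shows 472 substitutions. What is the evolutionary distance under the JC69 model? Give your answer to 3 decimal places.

0.637

p = 472/1100 ≈ 0.429091.
d = −(3/4) ln(1 − 4p/3) = −0.75 ln(1 − 0.572121) = −0.75 ln(0.427879)
  = −0.75 × (-0.848915) = 0.636686 substitutions/site.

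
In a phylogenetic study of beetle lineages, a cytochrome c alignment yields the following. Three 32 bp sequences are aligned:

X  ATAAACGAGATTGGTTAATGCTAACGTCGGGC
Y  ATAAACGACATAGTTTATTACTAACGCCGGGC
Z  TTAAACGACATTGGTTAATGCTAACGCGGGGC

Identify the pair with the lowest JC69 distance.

X–Y: 6/32 differ, p = 0.188, d = 0.216.
X–Z: 4/32 differ, p = 0.125, d = 0.137.
Y–Z: 6/32 differ, p = 0.188, d = 0.216.
The smallest distance is between X and Z.

X and Z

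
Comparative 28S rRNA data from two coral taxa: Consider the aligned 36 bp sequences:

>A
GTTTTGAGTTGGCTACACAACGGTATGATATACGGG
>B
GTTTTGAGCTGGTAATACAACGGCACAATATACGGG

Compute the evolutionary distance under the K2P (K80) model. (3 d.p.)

Of 36 sites, 6 differences are transitions and 1 are transversions, so P = 6/36 ≈ 0.166667 and Q = 1/36 ≈ 0.027778.
Under the Kimura two-parameter model, d = −½ ln(1 − 2P − Q) − ¼ ln(1 − 2Q).
1 − 2P − Q = 0.638888, giving −½ ln(0.638888) = 0.224013.
1 − 2Q = 0.944444, giving −¼ ln(0.944444) = 0.014290.
d = 0.224013 + 0.014290 = 0.238303.

0.238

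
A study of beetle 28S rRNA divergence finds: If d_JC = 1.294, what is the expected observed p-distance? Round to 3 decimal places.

0.616

p = (3/4)(1 − e^(−4d/3)) = 0.75 × (1 − e^(-1.725333)) = 0.75 × (1 − 0.178114) = 0.616415.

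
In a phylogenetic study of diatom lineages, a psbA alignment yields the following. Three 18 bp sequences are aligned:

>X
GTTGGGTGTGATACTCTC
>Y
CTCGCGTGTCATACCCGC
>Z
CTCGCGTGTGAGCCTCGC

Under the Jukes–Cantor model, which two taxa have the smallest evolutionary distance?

X–Y: 6/18 differ, p = 0.333, d = 0.441.
X–Z: 6/18 differ, p = 0.333, d = 0.441.
Y–Z: 4/18 differ, p = 0.222, d = 0.264.
The smallest distance is between Y and Z.

Y and Z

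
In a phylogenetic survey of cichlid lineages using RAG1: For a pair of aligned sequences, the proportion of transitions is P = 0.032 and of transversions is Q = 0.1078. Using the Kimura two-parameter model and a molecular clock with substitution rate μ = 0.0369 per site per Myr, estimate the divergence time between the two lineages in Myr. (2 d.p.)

Under the Kimura two-parameter model, d = −½ ln(1 − 2P − Q) − ¼ ln(1 − 2Q).
1 − 2P − Q = 0.8282, giving −½ ln(0.8282) = 0.094250.
1 − 2Q = 0.7844, giving −¼ ln(0.7844) = 0.060709.
d = 0.094250 + 0.060709 = 0.154959.
Under a molecular clock d = 2μt, so t = d/(2μ) = 0.154959 / (2 × 0.0369) = 2.10 Myr.

2.10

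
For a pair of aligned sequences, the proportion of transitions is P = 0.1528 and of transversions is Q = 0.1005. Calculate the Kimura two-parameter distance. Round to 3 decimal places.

0.317

Under the Kimura two-parameter model, d = −½ ln(1 − 2P − Q) − ¼ ln(1 − 2Q).
1 − 2P − Q = 0.5939, giving −½ ln(0.5939) = 0.260522.
1 − 2Q = 0.799, giving −¼ ln(0.799) = 0.056099.
d = 0.260522 + 0.056099 = 0.316621.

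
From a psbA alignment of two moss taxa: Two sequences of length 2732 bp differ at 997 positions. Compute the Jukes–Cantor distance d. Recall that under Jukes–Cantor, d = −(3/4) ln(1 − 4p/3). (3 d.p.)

p = 997/2732 ≈ 0.364934.
d = −(3/4) ln(1 − 4p/3) = −0.75 ln(1 − 0.486579) = −0.75 ln(0.513421)
  = −0.75 × (-0.666659) = 0.499994 substitutions/site.

0.500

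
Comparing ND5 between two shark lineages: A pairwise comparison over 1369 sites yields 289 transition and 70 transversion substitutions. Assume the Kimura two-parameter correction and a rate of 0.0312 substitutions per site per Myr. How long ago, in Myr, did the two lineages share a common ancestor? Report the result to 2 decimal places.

P = 289/1369 ≈ 0.211103 and Q = 70/1369 ≈ 0.051132.
Under the Kimura two-parameter model, d = −½ ln(1 − 2P − Q) − ¼ ln(1 − 2Q).
1 − 2P − Q = 0.526662, giving −½ ln(0.526662) = 0.320598.
1 − 2Q = 0.897736, giving −¼ ln(0.897736) = 0.026970.
d = 0.320598 + 0.026970 = 0.347568.
Under a molecular clock d = 2μt, so t = d/(2μ) = 0.347568 / (2 × 0.0312) = 5.57 Myr.

5.57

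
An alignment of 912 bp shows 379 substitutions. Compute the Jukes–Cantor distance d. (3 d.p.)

p = 379/912 ≈ 0.41557.
d = −(3/4) ln(1 − 4p/3) = −0.75 ln(1 − 0.554093) = −0.75 ln(0.445907)
  = −0.75 × (-0.807645) = 0.605734 substitutions/site.

0.606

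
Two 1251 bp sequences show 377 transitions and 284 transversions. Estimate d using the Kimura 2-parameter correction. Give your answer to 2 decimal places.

1.04

P = 377/1251 ≈ 0.301359 and Q = 284/1251 ≈ 0.227018.
Under the Kimura two-parameter model, d = −½ ln(1 − 2P − Q) − ¼ ln(1 − 2Q).
1 − 2P − Q = 0.170264, giving −½ ln(0.170264) = 0.885203.
1 − 2Q = 0.545964, giving −¼ ln(0.545964) = 0.151301.
d = 0.885203 + 0.151301 = 1.036504.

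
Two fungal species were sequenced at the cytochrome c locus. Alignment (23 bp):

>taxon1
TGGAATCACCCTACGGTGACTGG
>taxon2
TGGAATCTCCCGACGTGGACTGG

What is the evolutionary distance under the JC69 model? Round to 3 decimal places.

The sequences differ at 4 of 23 sites (8, 12, 16, 17), so p = 4/23 ≈ 0.173913.
d = −(3/4) ln(1 − 4p/3) = −0.75 ln(1 − 0.231884) = −0.75 ln(0.768116)
  = −0.75 × (-0.263815) = 0.197861 substitutions/site.

0.198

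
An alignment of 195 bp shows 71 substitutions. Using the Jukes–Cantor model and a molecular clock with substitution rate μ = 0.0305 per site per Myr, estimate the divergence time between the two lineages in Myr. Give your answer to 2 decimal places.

p = 71/195 ≈ 0.364103.
d = −(3/4) ln(1 − 4p/3) = −0.75 ln(1 − 0.485471) = −0.75 ln(0.514529)
  = −0.75 × (-0.664503) = 0.498377 substitutions/site.
Under a molecular clock d = 2μt, so t = d/(2μ) = 0.498377 / (2 × 0.0305) = 8.17 Myr.

8.17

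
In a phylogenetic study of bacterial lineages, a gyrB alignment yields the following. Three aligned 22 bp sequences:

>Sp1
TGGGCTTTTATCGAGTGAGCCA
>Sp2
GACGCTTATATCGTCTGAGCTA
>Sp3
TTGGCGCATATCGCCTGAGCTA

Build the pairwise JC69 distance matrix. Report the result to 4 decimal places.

d(Sp1,Sp2) = 0.4141, d(Sp1,Sp3) = 0.4141, d(Sp2,Sp3) = 0.3390

Sp1–Sp2: 7/22 sites differ → p ≈ 0.318182, d = −0.75 ln(1 − 0.424243) = 0.414052 ≈ 0.4141.
Sp1–Sp3: 7/22 sites differ → p ≈ 0.318182, d = −0.75 ln(1 − 0.424243) = 0.414052 ≈ 0.4141.
Sp2–Sp3: 6/22 sites differ → p ≈ 0.272727, d = −0.75 ln(1 − 0.363636) = 0.338988 ≈ 0.3390.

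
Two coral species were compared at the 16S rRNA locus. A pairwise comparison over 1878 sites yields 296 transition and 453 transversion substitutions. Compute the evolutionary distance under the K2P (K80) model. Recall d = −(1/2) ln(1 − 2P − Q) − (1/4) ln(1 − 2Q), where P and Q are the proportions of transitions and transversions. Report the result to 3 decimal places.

P = 296/1878 ≈ 0.157614 and Q = 453/1878 ≈ 0.241214.
Under the Kimura two-parameter model, d = −½ ln(1 − 2P − Q) − ¼ ln(1 − 2Q).
1 − 2P − Q = 0.443558, giving −½ ln(0.443558) = 0.406463.
1 − 2Q = 0.517572, giving −¼ ln(0.517572) = 0.164652.
d = 0.406463 + 0.164652 = 0.571115.

0.571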